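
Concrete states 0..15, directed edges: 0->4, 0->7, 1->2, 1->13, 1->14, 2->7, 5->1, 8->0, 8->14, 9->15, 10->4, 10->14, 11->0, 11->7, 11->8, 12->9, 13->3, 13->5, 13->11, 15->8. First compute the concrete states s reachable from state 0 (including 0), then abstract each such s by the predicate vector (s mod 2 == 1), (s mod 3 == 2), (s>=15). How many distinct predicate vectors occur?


BFS from 0:
Concrete reachable: {0, 4, 7}
Abstract via predicates (s mod 2 == 1), (s mod 3 == 2), (s>=15):
  (0,0,0) <- {0, 4}
  (1,0,0) <- {7}
Distinct abstract states = 2

2


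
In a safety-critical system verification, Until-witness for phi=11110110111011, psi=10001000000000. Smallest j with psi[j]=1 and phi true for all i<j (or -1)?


(phi U psi) at 0: need smallest j with psi[j]=1 and phi[i]=1 for all i in [0,j).
Scan from step 0:
  step 0: psi=1 and phi held for [0,0) -> witness found
Witness step = 0

0


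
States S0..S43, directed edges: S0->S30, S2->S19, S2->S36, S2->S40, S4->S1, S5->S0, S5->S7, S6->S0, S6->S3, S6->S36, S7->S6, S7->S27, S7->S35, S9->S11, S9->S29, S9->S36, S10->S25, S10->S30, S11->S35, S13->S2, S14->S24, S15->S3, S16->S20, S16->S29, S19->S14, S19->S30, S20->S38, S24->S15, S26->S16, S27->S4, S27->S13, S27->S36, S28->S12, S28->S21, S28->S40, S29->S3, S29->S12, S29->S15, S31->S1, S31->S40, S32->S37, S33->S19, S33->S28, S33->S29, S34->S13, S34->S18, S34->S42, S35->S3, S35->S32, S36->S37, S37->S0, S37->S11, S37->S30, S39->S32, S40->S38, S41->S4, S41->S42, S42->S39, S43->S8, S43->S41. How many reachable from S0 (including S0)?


BFS from S0:
  layer 0: {S0}
  layer 1: {S30}
Reachable set: {S0, S30}
Count = 2

2


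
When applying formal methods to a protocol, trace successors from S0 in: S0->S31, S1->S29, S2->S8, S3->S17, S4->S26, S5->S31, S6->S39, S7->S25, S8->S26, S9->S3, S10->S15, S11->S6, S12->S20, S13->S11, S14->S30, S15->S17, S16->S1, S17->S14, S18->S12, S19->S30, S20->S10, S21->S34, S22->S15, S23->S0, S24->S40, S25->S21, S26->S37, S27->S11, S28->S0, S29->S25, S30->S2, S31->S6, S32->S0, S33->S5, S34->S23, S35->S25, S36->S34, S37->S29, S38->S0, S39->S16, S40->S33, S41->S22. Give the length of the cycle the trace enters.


Trace from S0 until a state repeats:
  S0 -> S31 -> S6 -> S39 -> S16 -> S1 -> S29 -> S25 -> S21 -> S34 -> S23 -> S0
S0 first seen at step 0, revisited at step 11.
Cycle length = 11 - 0 = 11

11


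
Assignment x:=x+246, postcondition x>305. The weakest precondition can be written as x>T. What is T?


Formula: wp(x:=E, P) = P[E/x] (substitute E for x in postcondition)
Step 1: Postcondition: x>305
Step 2: Substitute x+246 for x: x+246>305
Step 3: Solve for x: x > 305-246 = 59

59


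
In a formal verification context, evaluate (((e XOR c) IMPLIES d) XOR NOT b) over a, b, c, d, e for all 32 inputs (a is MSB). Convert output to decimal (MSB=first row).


Formula: (((e XOR c) IMPLIES d) XOR NOT b) over a, b, c, d, e (32 rows)
Evaluate each row (bits = a,b,c,d,e, MSB first):
  row 0 [00000]: (((0 XOR 0) IMPLIES 0) XOR NOT 0) -> 0
  row 1 [00001]: (((1 XOR 0) IMPLIES 0) XOR NOT 0) -> 1
  row 2 [00010]: (((0 XOR 0) IMPLIES 1) XOR NOT 0) -> 0
  row 3 [00011]: (((1 XOR 0) IMPLIES 1) XOR NOT 0) -> 0
  row 4 [00100]: (((0 XOR 1) IMPLIES 0) XOR NOT 0) -> 1
  row 5 [00101]: (((1 XOR 1) IMPLIES 0) XOR NOT 0) -> 0
  row 6 [00110]: (((0 XOR 1) IMPLIES 1) XOR NOT 0) -> 0
  row 7 [00111]: (((1 XOR 1) IMPLIES 1) XOR NOT 0) -> 0
  row 8 [01000]: (((0 XOR 0) IMPLIES 0) XOR NOT 1) -> 1
  row 9 [01001]: (((1 XOR 0) IMPLIES 0) XOR NOT 1) -> 0
  row 10 [01010]: (((0 XOR 0) IMPLIES 1) XOR NOT 1) -> 1
  row 11 [01011]: (((1 XOR 0) IMPLIES 1) XOR NOT 1) -> 1
  row 12 [01100]: (((0 XOR 1) IMPLIES 0) XOR NOT 1) -> 0
  row 13 [01101]: (((1 XOR 1) IMPLIES 0) XOR NOT 1) -> 1
  row 14 [01110]: (((0 XOR 1) IMPLIES 1) XOR NOT 1) -> 1
  row 15 [01111]: (((1 XOR 1) IMPLIES 1) XOR NOT 1) -> 1
  row 16 [10000]: (((0 XOR 0) IMPLIES 0) XOR NOT 0) -> 0
  row 17 [10001]: (((1 XOR 0) IMPLIES 0) XOR NOT 0) -> 1
  row 18 [10010]: (((0 XOR 0) IMPLIES 1) XOR NOT 0) -> 0
  row 19 [10011]: (((1 XOR 0) IMPLIES 1) XOR NOT 0) -> 0
  row 20 [10100]: (((0 XOR 1) IMPLIES 0) XOR NOT 0) -> 1
  row 21 [10101]: (((1 XOR 1) IMPLIES 0) XOR NOT 0) -> 0
  row 22 [10110]: (((0 XOR 1) IMPLIES 1) XOR NOT 0) -> 0
  row 23 [10111]: (((1 XOR 1) IMPLIES 1) XOR NOT 0) -> 0
  row 24 [11000]: (((0 XOR 0) IMPLIES 0) XOR NOT 1) -> 1
  row 25 [11001]: (((1 XOR 0) IMPLIES 0) XOR NOT 1) -> 0
  row 26 [11010]: (((0 XOR 0) IMPLIES 1) XOR NOT 1) -> 1
  row 27 [11011]: (((1 XOR 0) IMPLIES 1) XOR NOT 1) -> 1
  row 28 [11100]: (((0 XOR 1) IMPLIES 0) XOR NOT 1) -> 0
  row 29 [11101]: (((1 XOR 1) IMPLIES 0) XOR NOT 1) -> 1
  row 30 [11110]: (((0 XOR 1) IMPLIES 1) XOR NOT 1) -> 1
  row 31 [11111]: (((1 XOR 1) IMPLIES 1) XOR NOT 1) -> 1
Full result column, 4 rows per line (a,b,c fixed per line; d,e runs 00..11 left to right):
  rows 0-3 [a,b,c=000]: 0100  = hex 4
  rows 4-7 [a,b,c=001]: 1000  = hex 8
  rows 8-11 [a,b,c=010]: 1011  = hex B
  rows 12-15 [a,b,c=011]: 0111  = hex 7
  rows 16-19 [a,b,c=100]: 0100  = hex 4
  rows 20-23 [a,b,c=101]: 1000  = hex 8
  rows 24-27 [a,b,c=110]: 1011  = hex B
  rows 28-31 [a,b,c=111]: 0111  = hex 7
Output column (row 0 .. row 31) = 01001000101101110100100010110111
Output column grouped in 4s = 0100 1000 1011 0111 0100 1000 1011 0111 = 0x48B748B7
Convert to decimal digit by digit (value = value*16 + digit):
  4 -> 4
  4*16 + 8 = 72
  72*16 + 11 (B) = 1163
  1163*16 + 7 = 18615
  18615*16 + 4 = 297844
  297844*16 + 8 = 4765512
  4765512*16 + 11 (B) = 76248203
  76248203*16 + 7 = 1219971255
Decimal = 1219971255

1219971255


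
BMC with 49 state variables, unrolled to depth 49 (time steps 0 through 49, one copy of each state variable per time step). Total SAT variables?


BMC unrolls to depth k, creating one copy of each state var for steps 0..k.
Step count = 49 + 1 = 50 (steps 0 through 49)
Vars per step = 49
Total = 49 * 50 = 2450

2450


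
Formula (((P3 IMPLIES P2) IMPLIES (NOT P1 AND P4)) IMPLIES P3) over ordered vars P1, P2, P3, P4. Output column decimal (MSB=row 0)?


Formula: (((P3 IMPLIES P2) IMPLIES (NOT P1 AND P4)) IMPLIES P3) over P1, P2, P3, P4 (16 rows)
Evaluate each row (bits = P1,P2,P3,P4, MSB first):
  row 0 [0000]: (((0 IMPLIES 0) IMPLIES (NOT 0 AND 0)) IMPLIES 0) -> 1
  row 1 [0001]: (((0 IMPLIES 0) IMPLIES (NOT 0 AND 1)) IMPLIES 0) -> 0
  row 2 [0010]: (((1 IMPLIES 0) IMPLIES (NOT 0 AND 0)) IMPLIES 1) -> 1
  row 3 [0011]: (((1 IMPLIES 0) IMPLIES (NOT 0 AND 1)) IMPLIES 1) -> 1
  row 4 [0100]: (((0 IMPLIES 1) IMPLIES (NOT 0 AND 0)) IMPLIES 0) -> 1
  row 5 [0101]: (((0 IMPLIES 1) IMPLIES (NOT 0 AND 1)) IMPLIES 0) -> 0
  row 6 [0110]: (((1 IMPLIES 1) IMPLIES (NOT 0 AND 0)) IMPLIES 1) -> 1
  row 7 [0111]: (((1 IMPLIES 1) IMPLIES (NOT 0 AND 1)) IMPLIES 1) -> 1
  row 8 [1000]: (((0 IMPLIES 0) IMPLIES (NOT 1 AND 0)) IMPLIES 0) -> 1
  row 9 [1001]: (((0 IMPLIES 0) IMPLIES (NOT 1 AND 1)) IMPLIES 0) -> 1
  row 10 [1010]: (((1 IMPLIES 0) IMPLIES (NOT 1 AND 0)) IMPLIES 1) -> 1
  row 11 [1011]: (((1 IMPLIES 0) IMPLIES (NOT 1 AND 1)) IMPLIES 1) -> 1
  row 12 [1100]: (((0 IMPLIES 1) IMPLIES (NOT 1 AND 0)) IMPLIES 0) -> 1
  row 13 [1101]: (((0 IMPLIES 1) IMPLIES (NOT 1 AND 1)) IMPLIES 0) -> 1
  row 14 [1110]: (((1 IMPLIES 1) IMPLIES (NOT 1 AND 0)) IMPLIES 1) -> 1
  row 15 [1111]: (((1 IMPLIES 1) IMPLIES (NOT 1 AND 1)) IMPLIES 1) -> 1
Full result column, 4 rows per line (P1,P2 fixed per line; P3,P4 runs 00..11 left to right):
  rows 0-3 [P1,P2=00]: 1011  = hex B
  rows 4-7 [P1,P2=01]: 1011  = hex B
  rows 8-11 [P1,P2=10]: 1111  = hex F
  rows 12-15 [P1,P2=11]: 1111  = hex F
Output column (row 0 .. row 15) = 1011101111111111
Output column grouped in 4s = 1011 1011 1111 1111 = 0xBBFF
Convert to decimal digit by digit (value = value*16 + digit):
  B -> 11
  11*16 + 11 (B) = 187
  187*16 + 15 (F) = 3007
  3007*16 + 15 (F) = 48127
Decimal = 48127

48127


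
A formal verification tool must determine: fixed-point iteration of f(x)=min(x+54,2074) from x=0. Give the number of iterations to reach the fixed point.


Step 1: x=0, cap=2074, increment=54
Step 2: x grows by 54 each step until capped at 2074; fixed point is x=2074
Step 3: iterations = ceil(2074/54) = 39

39


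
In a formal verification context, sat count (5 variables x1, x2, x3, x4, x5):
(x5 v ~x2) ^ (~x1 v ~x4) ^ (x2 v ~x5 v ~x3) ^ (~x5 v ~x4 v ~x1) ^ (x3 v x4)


CNF with 5 clauses over 5 vars (32 assignments).
An assignment satisfies CNF iff every clause has >=1 true literal.
Check each row (bits = x1,x2,x3,x4,x5; clause T/F shown):
  row 0 [00000]: clauses=TTTTF -> 0
  row 1 [00001]: clauses=TTTTF -> 0
  row 2 [00010]: clauses=TTTTT -> 1
  row 3 [00011]: clauses=TTTTT -> 1
  row 4 [00100]: clauses=TTTTT -> 1
  row 5 [00101]: clauses=TTFTT -> 0
  row 6 [00110]: clauses=TTTTT -> 1
  row 7 [00111]: clauses=TTFTT -> 0
  row 8 [01000]: clauses=FTTTF -> 0
  row 9 [01001]: clauses=TTTTF -> 0
  row 10 [01010]: clauses=FTTTT -> 0
  row 11 [01011]: clauses=TTTTT -> 1
  row 12 [01100]: clauses=FTTTT -> 0
  row 13 [01101]: clauses=TTTTT -> 1
  row 14 [01110]: clauses=FTTTT -> 0
  row 15 [01111]: clauses=TTTTT -> 1
  row 16 [10000]: clauses=TTTTF -> 0
  row 17 [10001]: clauses=TTTTF -> 0
  row 18 [10010]: clauses=TFTTT -> 0
  row 19 [10011]: clauses=TFTFT -> 0
  row 20 [10100]: clauses=TTTTT -> 1
  row 21 [10101]: clauses=TTFTT -> 0
  row 22 [10110]: clauses=TFTTT -> 0
  row 23 [10111]: clauses=TFFFT -> 0
  row 24 [11000]: clauses=FTTTF -> 0
  row 25 [11001]: clauses=TTTTF -> 0
  row 26 [11010]: clauses=FFTTT -> 0
  row 27 [11011]: clauses=TFTFT -> 0
  row 28 [11100]: clauses=FTTTT -> 0
  row 29 [11101]: clauses=TTTTT -> 1
  row 30 [11110]: clauses=FFTTT -> 0
  row 31 [11111]: clauses=TFTFT -> 0
Full result column, 8 rows per line (x1,x2 fixed per line; x3,x4,x5 runs 000..111 left to right):
  rows 0-7 [x1,x2=00]: 00111010  (ones: 4)
  rows 8-15 [x1,x2=01]: 00010101  (ones: 3)
  rows 16-23 [x1,x2=10]: 00001000  (ones: 1)
  rows 24-31 [x1,x2=11]: 00000100  (ones: 1)
Satisfying assignments = 4+3+1+1 = 9

9


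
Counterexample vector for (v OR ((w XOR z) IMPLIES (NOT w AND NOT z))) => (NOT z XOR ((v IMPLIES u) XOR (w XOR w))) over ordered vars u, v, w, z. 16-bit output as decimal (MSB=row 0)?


F1 = (v OR ((w XOR z) IMPLIES (NOT w AND NOT z)))
F2 = (NOT z XOR ((v IMPLIES u) XOR (w XOR w)))
Counterexample to F1=>F2 is where F1=1 and F2=0.
Evaluate each row (bits = u,v,w,z, MSB first):
  row 0 [0000]: F1=1 F2=0 -> F1&~F2 -> 1
  row 1 [0001]: F1=0 F2=1 -> F1&~F2 -> 0
  row 2 [0010]: F1=0 F2=0 -> F1&~F2 -> 0
  row 3 [0011]: F1=1 F2=1 -> F1&~F2 -> 0
  row 4 [0100]: F1=1 F2=1 -> F1&~F2 -> 0
  row 5 [0101]: F1=1 F2=0 -> F1&~F2 -> 1
  row 6 [0110]: F1=1 F2=1 -> F1&~F2 -> 0
  row 7 [0111]: F1=1 F2=0 -> F1&~F2 -> 1
  row 8 [1000]: F1=1 F2=0 -> F1&~F2 -> 1
  row 9 [1001]: F1=0 F2=1 -> F1&~F2 -> 0
  row 10 [1010]: F1=0 F2=0 -> F1&~F2 -> 0
  row 11 [1011]: F1=1 F2=1 -> F1&~F2 -> 0
  row 12 [1100]: F1=1 F2=0 -> F1&~F2 -> 1
  row 13 [1101]: F1=1 F2=1 -> F1&~F2 -> 0
  row 14 [1110]: F1=1 F2=0 -> F1&~F2 -> 1
  row 15 [1111]: F1=1 F2=1 -> F1&~F2 -> 0
Full result column, 4 rows per line (u,v fixed per line; w,z runs 00..11 left to right):
  rows 0-3 [u,v=00]: 1000  = hex 8
  rows 4-7 [u,v=01]: 0101  = hex 5
  rows 8-11 [u,v=10]: 1000  = hex 8
  rows 12-15 [u,v=11]: 1010  = hex A
Counterexample vector (row 0 .. row 15) = 1000010110001010
Output column grouped in 4s = 1000 0101 1000 1010 = 0x858A
Convert to decimal digit by digit (value = value*16 + digit):
  8 -> 8
  8*16 + 5 = 133
  133*16 + 8 = 2136
  2136*16 + 10 (A) = 34186
Decimal = 34186

34186


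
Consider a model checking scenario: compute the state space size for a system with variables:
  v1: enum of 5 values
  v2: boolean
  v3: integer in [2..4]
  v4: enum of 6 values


State space = product of domain sizes of all variables.
Domain sizes:
  v1 (enum of 5 values): 5
  v2 (boolean): 2
  v3 (integer in [2..4]): 3
  v4 (enum of 6 values): 6
Product = 5 * 2 * 3 * 6 = 180

180


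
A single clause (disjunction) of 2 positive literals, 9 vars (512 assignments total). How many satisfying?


Step 1: Total=2^9=512
Step 2: Unsat when all 2 false: 2^7=128
Step 3: Sat=512-128=384

384


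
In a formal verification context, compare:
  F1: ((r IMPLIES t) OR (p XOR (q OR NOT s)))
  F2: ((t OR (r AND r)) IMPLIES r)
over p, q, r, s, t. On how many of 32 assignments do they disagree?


F1 = ((r IMPLIES t) OR (p XOR (q OR NOT s)))
F2 = ((t OR (r AND r)) IMPLIES r)
Evaluate both on each of 32 rows (bits = p,q,r,s,t):
  row 0 [00000]: F1=1 F2=1 -> 0
  row 1 [00001]: F1=1 F2=0 (differ) -> 1
  row 2 [00010]: F1=1 F2=1 -> 0
  row 3 [00011]: F1=1 F2=0 (differ) -> 1
  row 4 [00100]: F1=1 F2=1 -> 0
  row 5 [00101]: F1=1 F2=1 -> 0
  row 6 [00110]: F1=0 F2=1 (differ) -> 1
  row 7 [00111]: F1=1 F2=1 -> 0
  row 8 [01000]: F1=1 F2=1 -> 0
  row 9 [01001]: F1=1 F2=0 (differ) -> 1
  row 10 [01010]: F1=1 F2=1 -> 0
  row 11 [01011]: F1=1 F2=0 (differ) -> 1
  row 12 [01100]: F1=1 F2=1 -> 0
  row 13 [01101]: F1=1 F2=1 -> 0
  row 14 [01110]: F1=1 F2=1 -> 0
  row 15 [01111]: F1=1 F2=1 -> 0
  row 16 [10000]: F1=1 F2=1 -> 0
  row 17 [10001]: F1=1 F2=0 (differ) -> 1
  row 18 [10010]: F1=1 F2=1 -> 0
  row 19 [10011]: F1=1 F2=0 (differ) -> 1
  row 20 [10100]: F1=0 F2=1 (differ) -> 1
  row 21 [10101]: F1=1 F2=1 -> 0
  row 22 [10110]: F1=1 F2=1 -> 0
  row 23 [10111]: F1=1 F2=1 -> 0
  row 24 [11000]: F1=1 F2=1 -> 0
  row 25 [11001]: F1=1 F2=0 (differ) -> 1
  row 26 [11010]: F1=1 F2=1 -> 0
  row 27 [11011]: F1=1 F2=0 (differ) -> 1
  row 28 [11100]: F1=0 F2=1 (differ) -> 1
  row 29 [11101]: F1=1 F2=1 -> 0
  row 30 [11110]: F1=0 F2=1 (differ) -> 1
  row 31 [11111]: F1=1 F2=1 -> 0
Full result column, 8 rows per line (p,q fixed per line; r,s,t runs 000..111 left to right):
  rows 0-7 [p,q=00]: 01010010  (ones: 3)
  rows 8-15 [p,q=01]: 01010000  (ones: 2)
  rows 16-23 [p,q=10]: 01011000  (ones: 3)
  rows 24-31 [p,q=11]: 01011010  (ones: 4)
Disagreements = 3+2+3+4 = 12

12


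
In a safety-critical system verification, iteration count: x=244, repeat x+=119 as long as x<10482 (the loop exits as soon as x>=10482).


Step 1: x goes from 244 toward 10482 by 119; the body runs while x<10482, so iterations = ceil((bound-start)/step)
Step 2: Distance=10238
Step 3: ceil(10238/119)=87

87


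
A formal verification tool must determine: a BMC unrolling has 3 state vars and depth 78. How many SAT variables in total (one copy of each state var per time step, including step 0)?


BMC unrolls to depth k, creating one copy of each state var for steps 0..k.
Step count = 78 + 1 = 79 (steps 0 through 78)
Vars per step = 3
Total = 3 * 79 = 237

237


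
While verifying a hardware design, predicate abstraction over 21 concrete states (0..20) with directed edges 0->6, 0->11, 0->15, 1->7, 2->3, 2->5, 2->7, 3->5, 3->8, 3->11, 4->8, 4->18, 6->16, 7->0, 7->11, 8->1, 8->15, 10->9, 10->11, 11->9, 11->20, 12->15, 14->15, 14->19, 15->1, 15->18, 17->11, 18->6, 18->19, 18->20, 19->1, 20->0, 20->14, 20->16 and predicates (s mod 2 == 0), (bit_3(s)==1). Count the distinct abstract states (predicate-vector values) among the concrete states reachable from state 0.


BFS from 0:
Concrete reachable: {0, 1, 6, 7, 9, 11, 14, 15, 16, 18, 19, 20}
Abstract via predicates (s mod 2 == 0), (bit_3(s)==1):
  (0,0) <- {1, 7, 19}
  (0,1) <- {9, 11, 15}
  (1,0) <- {0, 6, 16, 18, 20}
  (1,1) <- {14}
Distinct abstract states = 4

4


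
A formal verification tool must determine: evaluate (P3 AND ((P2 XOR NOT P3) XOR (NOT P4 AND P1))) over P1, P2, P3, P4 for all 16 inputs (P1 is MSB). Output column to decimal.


Formula: (P3 AND ((P2 XOR NOT P3) XOR (NOT P4 AND P1))) over P1, P2, P3, P4 (16 rows)
Evaluate each row (bits = P1,P2,P3,P4, MSB first):
  row 0 [0000]: (0 AND ((0 XOR NOT 0) XOR (NOT 0 AND 0))) -> 0
  row 1 [0001]: (0 AND ((0 XOR NOT 0) XOR (NOT 1 AND 0))) -> 0
  row 2 [0010]: (1 AND ((0 XOR NOT 1) XOR (NOT 0 AND 0))) -> 0
  row 3 [0011]: (1 AND ((0 XOR NOT 1) XOR (NOT 1 AND 0))) -> 0
  row 4 [0100]: (0 AND ((1 XOR NOT 0) XOR (NOT 0 AND 0))) -> 0
  row 5 [0101]: (0 AND ((1 XOR NOT 0) XOR (NOT 1 AND 0))) -> 0
  row 6 [0110]: (1 AND ((1 XOR NOT 1) XOR (NOT 0 AND 0))) -> 1
  row 7 [0111]: (1 AND ((1 XOR NOT 1) XOR (NOT 1 AND 0))) -> 1
  row 8 [1000]: (0 AND ((0 XOR NOT 0) XOR (NOT 0 AND 1))) -> 0
  row 9 [1001]: (0 AND ((0 XOR NOT 0) XOR (NOT 1 AND 1))) -> 0
  row 10 [1010]: (1 AND ((0 XOR NOT 1) XOR (NOT 0 AND 1))) -> 1
  row 11 [1011]: (1 AND ((0 XOR NOT 1) XOR (NOT 1 AND 1))) -> 0
  row 12 [1100]: (0 AND ((1 XOR NOT 0) XOR (NOT 0 AND 1))) -> 0
  row 13 [1101]: (0 AND ((1 XOR NOT 0) XOR (NOT 1 AND 1))) -> 0
  row 14 [1110]: (1 AND ((1 XOR NOT 1) XOR (NOT 0 AND 1))) -> 0
  row 15 [1111]: (1 AND ((1 XOR NOT 1) XOR (NOT 1 AND 1))) -> 1
Full result column, 4 rows per line (P1,P2 fixed per line; P3,P4 runs 00..11 left to right):
  rows 0-3 [P1,P2=00]: 0000  = hex 0
  rows 4-7 [P1,P2=01]: 0011  = hex 3
  rows 8-11 [P1,P2=10]: 0010  = hex 2
  rows 12-15 [P1,P2=11]: 0001  = hex 1
Output column (row 0 .. row 15) = 0000001100100001
Output column grouped in 4s = 0000 0011 0010 0001 = 0x0321
Convert to decimal digit by digit (value = value*16 + digit):
  0 -> 0
  0*16 + 3 = 3
  3*16 + 2 = 50
  50*16 + 1 = 801
Decimal = 801

801


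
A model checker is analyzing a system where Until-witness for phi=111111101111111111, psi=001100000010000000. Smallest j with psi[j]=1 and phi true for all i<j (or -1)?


(phi U psi) at 0: need smallest j with psi[j]=1 and phi[i]=1 for all i in [0,j).
Scan from step 0:
  step 0: phi=1, psi=0 -> continue
  step 1: phi=1, psi=0 -> continue
  step 2: psi=1 and phi held for [0,2) -> witness found
Witness step = 2

2


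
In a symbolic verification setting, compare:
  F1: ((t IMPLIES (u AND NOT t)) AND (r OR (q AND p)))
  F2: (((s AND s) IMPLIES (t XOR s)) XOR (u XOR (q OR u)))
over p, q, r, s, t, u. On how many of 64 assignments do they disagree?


F1 = ((t IMPLIES (u AND NOT t)) AND (r OR (q AND p)))
F2 = (((s AND s) IMPLIES (t XOR s)) XOR (u XOR (q OR u)))
Evaluate both on each of 64 rows (bits = p,q,r,s,t,u):
  row 0 [000000]: F1=0 F2=1 (differ) -> 1
  row 1 [000001]: F1=0 F2=1 (differ) -> 1
  row 2 [000010]: F1=0 F2=1 (differ) -> 1
  row 3 [000011]: F1=0 F2=1 (differ) -> 1
  row 4 [000100]: F1=0 F2=1 (differ) -> 1
  (every remaining row is evaluated the same way; all 64 results are listed next)
Full result column, 8 rows per line (p,q,r fixed per line; s,t,u runs 000..111 left to right):
  rows 0-7 [p,q,r=000]: 11111100  (ones: 6)
  rows 8-15 [p,q,r=001]: 00110000  (ones: 2)
  rows 16-23 [p,q,r=010]: 01010110  (ones: 4)
  rows 24-31 [p,q,r=011]: 10011010  (ones: 4)
  rows 32-39 [p,q,r=100]: 11111100  (ones: 6)
  rows 40-47 [p,q,r=101]: 00110000  (ones: 2)
  rows 48-55 [p,q,r=110]: 10011010  (ones: 4)
  rows 56-63 [p,q,r=111]: 10011010  (ones: 4)
Disagreements = 6+2+4+4+6+2+4+4 = 32

32


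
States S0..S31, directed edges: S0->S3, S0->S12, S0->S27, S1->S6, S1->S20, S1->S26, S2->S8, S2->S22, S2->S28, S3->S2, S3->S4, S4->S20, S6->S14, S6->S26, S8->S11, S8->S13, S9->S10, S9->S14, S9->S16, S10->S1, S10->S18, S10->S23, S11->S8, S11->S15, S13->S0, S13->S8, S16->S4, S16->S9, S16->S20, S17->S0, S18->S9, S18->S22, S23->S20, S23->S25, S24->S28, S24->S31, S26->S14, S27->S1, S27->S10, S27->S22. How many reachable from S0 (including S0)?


BFS from S0:
  layer 0: {S0}
  layer 1: {S3, S12, S27}
  layer 2: {S1, S2, S4, S10, S22}
  layer 3: {S6, S8, S18, S20, S23, S26, S28}
  layer 4: {S9, S11, S13, S14, S25}
  layer 5: {S15, S16}
Reachable set: {S0, S1, S2, S3, S4, S6, S8, S9, S10, S11, S12, S13, S14, S15, S16, S18, S20, S22, S23, S25, S26, S27, S28}
Count = 23

23


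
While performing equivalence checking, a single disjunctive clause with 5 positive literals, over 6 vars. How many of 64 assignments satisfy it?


Step 1: Total=2^6=64
Step 2: Unsat when all 5 false: 2^1=2
Step 3: Sat=64-2=62

62


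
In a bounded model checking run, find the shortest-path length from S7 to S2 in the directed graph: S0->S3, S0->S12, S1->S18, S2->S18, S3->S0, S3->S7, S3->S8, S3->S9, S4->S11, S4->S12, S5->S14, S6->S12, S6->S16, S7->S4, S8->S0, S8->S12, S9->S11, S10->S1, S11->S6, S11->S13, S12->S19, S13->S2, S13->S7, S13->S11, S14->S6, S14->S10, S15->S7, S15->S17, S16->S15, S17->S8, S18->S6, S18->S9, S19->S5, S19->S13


BFS layer-by-layer from S7:
  dist 0: {S7}
  dist 1: {S4}
  dist 2: {S11, S12}
  dist 3: {S6, S13, S19}
  dist 4: {S2, S5, S16}
  -> S2 reached at distance 4
Shortest path length = 4

4


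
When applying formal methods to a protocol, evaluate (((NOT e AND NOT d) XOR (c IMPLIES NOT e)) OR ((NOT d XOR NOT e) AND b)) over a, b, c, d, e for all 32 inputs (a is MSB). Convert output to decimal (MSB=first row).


Formula: (((NOT e AND NOT d) XOR (c IMPLIES NOT e)) OR ((NOT d XOR NOT e) AND b)) over a, b, c, d, e (32 rows)
Evaluate each row (bits = a,b,c,d,e, MSB first):
  row 0 [00000]: (((NOT 0 AND NOT 0) XOR (0 IMPLIES NOT 0)) OR ((NOT 0 XOR NOT 0) AND 0)) -> 0
  row 1 [00001]: (((NOT 1 AND NOT 0) XOR (0 IMPLIES NOT 1)) OR ((NOT 0 XOR NOT 1) AND 0)) -> 1
  row 2 [00010]: (((NOT 0 AND NOT 1) XOR (0 IMPLIES NOT 0)) OR ((NOT 1 XOR NOT 0) AND 0)) -> 1
  row 3 [00011]: (((NOT 1 AND NOT 1) XOR (0 IMPLIES NOT 1)) OR ((NOT 1 XOR NOT 1) AND 0)) -> 1
  row 4 [00100]: (((NOT 0 AND NOT 0) XOR (1 IMPLIES NOT 0)) OR ((NOT 0 XOR NOT 0) AND 0)) -> 0
  row 5 [00101]: (((NOT 1 AND NOT 0) XOR (1 IMPLIES NOT 1)) OR ((NOT 0 XOR NOT 1) AND 0)) -> 0
  row 6 [00110]: (((NOT 0 AND NOT 1) XOR (1 IMPLIES NOT 0)) OR ((NOT 1 XOR NOT 0) AND 0)) -> 1
  row 7 [00111]: (((NOT 1 AND NOT 1) XOR (1 IMPLIES NOT 1)) OR ((NOT 1 XOR NOT 1) AND 0)) -> 0
  row 8 [01000]: (((NOT 0 AND NOT 0) XOR (0 IMPLIES NOT 0)) OR ((NOT 0 XOR NOT 0) AND 1)) -> 0
  row 9 [01001]: (((NOT 1 AND NOT 0) XOR (0 IMPLIES NOT 1)) OR ((NOT 0 XOR NOT 1) AND 1)) -> 1
  row 10 [01010]: (((NOT 0 AND NOT 1) XOR (0 IMPLIES NOT 0)) OR ((NOT 1 XOR NOT 0) AND 1)) -> 1
  row 11 [01011]: (((NOT 1 AND NOT 1) XOR (0 IMPLIES NOT 1)) OR ((NOT 1 XOR NOT 1) AND 1)) -> 1
  row 12 [01100]: (((NOT 0 AND NOT 0) XOR (1 IMPLIES NOT 0)) OR ((NOT 0 XOR NOT 0) AND 1)) -> 0
  row 13 [01101]: (((NOT 1 AND NOT 0) XOR (1 IMPLIES NOT 1)) OR ((NOT 0 XOR NOT 1) AND 1)) -> 1
  row 14 [01110]: (((NOT 0 AND NOT 1) XOR (1 IMPLIES NOT 0)) OR ((NOT 1 XOR NOT 0) AND 1)) -> 1
  row 15 [01111]: (((NOT 1 AND NOT 1) XOR (1 IMPLIES NOT 1)) OR ((NOT 1 XOR NOT 1) AND 1)) -> 0
  row 16 [10000]: (((NOT 0 AND NOT 0) XOR (0 IMPLIES NOT 0)) OR ((NOT 0 XOR NOT 0) AND 0)) -> 0
  row 17 [10001]: (((NOT 1 AND NOT 0) XOR (0 IMPLIES NOT 1)) OR ((NOT 0 XOR NOT 1) AND 0)) -> 1
  row 18 [10010]: (((NOT 0 AND NOT 1) XOR (0 IMPLIES NOT 0)) OR ((NOT 1 XOR NOT 0) AND 0)) -> 1
  row 19 [10011]: (((NOT 1 AND NOT 1) XOR (0 IMPLIES NOT 1)) OR ((NOT 1 XOR NOT 1) AND 0)) -> 1
  row 20 [10100]: (((NOT 0 AND NOT 0) XOR (1 IMPLIES NOT 0)) OR ((NOT 0 XOR NOT 0) AND 0)) -> 0
  row 21 [10101]: (((NOT 1 AND NOT 0) XOR (1 IMPLIES NOT 1)) OR ((NOT 0 XOR NOT 1) AND 0)) -> 0
  row 22 [10110]: (((NOT 0 AND NOT 1) XOR (1 IMPLIES NOT 0)) OR ((NOT 1 XOR NOT 0) AND 0)) -> 1
  row 23 [10111]: (((NOT 1 AND NOT 1) XOR (1 IMPLIES NOT 1)) OR ((NOT 1 XOR NOT 1) AND 0)) -> 0
  row 24 [11000]: (((NOT 0 AND NOT 0) XOR (0 IMPLIES NOT 0)) OR ((NOT 0 XOR NOT 0) AND 1)) -> 0
  row 25 [11001]: (((NOT 1 AND NOT 0) XOR (0 IMPLIES NOT 1)) OR ((NOT 0 XOR NOT 1) AND 1)) -> 1
  row 26 [11010]: (((NOT 0 AND NOT 1) XOR (0 IMPLIES NOT 0)) OR ((NOT 1 XOR NOT 0) AND 1)) -> 1
  row 27 [11011]: (((NOT 1 AND NOT 1) XOR (0 IMPLIES NOT 1)) OR ((NOT 1 XOR NOT 1) AND 1)) -> 1
  row 28 [11100]: (((NOT 0 AND NOT 0) XOR (1 IMPLIES NOT 0)) OR ((NOT 0 XOR NOT 0) AND 1)) -> 0
  row 29 [11101]: (((NOT 1 AND NOT 0) XOR (1 IMPLIES NOT 1)) OR ((NOT 0 XOR NOT 1) AND 1)) -> 1
  row 30 [11110]: (((NOT 0 AND NOT 1) XOR (1 IMPLIES NOT 0)) OR ((NOT 1 XOR NOT 0) AND 1)) -> 1
  row 31 [11111]: (((NOT 1 AND NOT 1) XOR (1 IMPLIES NOT 1)) OR ((NOT 1 XOR NOT 1) AND 1)) -> 0
Full result column, 4 rows per line (a,b,c fixed per line; d,e runs 00..11 left to right):
  rows 0-3 [a,b,c=000]: 0111  = hex 7
  rows 4-7 [a,b,c=001]: 0010  = hex 2
  rows 8-11 [a,b,c=010]: 0111  = hex 7
  rows 12-15 [a,b,c=011]: 0110  = hex 6
  rows 16-19 [a,b,c=100]: 0111  = hex 7
  rows 20-23 [a,b,c=101]: 0010  = hex 2
  rows 24-27 [a,b,c=110]: 0111  = hex 7
  rows 28-31 [a,b,c=111]: 0110  = hex 6
Output column (row 0 .. row 31) = 01110010011101100111001001110110
Output column grouped in 4s = 0111 0010 0111 0110 0111 0010 0111 0110 = 0x72767276
Convert to decimal digit by digit (value = value*16 + digit):
  7 -> 7
  7*16 + 2 = 114
  114*16 + 7 = 1831
  1831*16 + 6 = 29302
  29302*16 + 7 = 468839
  468839*16 + 2 = 7501426
  7501426*16 + 7 = 120022823
  120022823*16 + 6 = 1920365174
Decimal = 1920365174

1920365174


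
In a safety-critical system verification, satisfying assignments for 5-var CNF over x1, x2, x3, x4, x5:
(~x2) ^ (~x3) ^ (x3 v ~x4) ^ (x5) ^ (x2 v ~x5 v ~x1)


CNF with 5 clauses over 5 vars (32 assignments).
An assignment satisfies CNF iff every clause has >=1 true literal.
Check each row (bits = x1,x2,x3,x4,x5; clause T/F shown):
  row 0 [00000]: clauses=TTTFT -> 0
  row 1 [00001]: clauses=TTTTT -> 1
  row 2 [00010]: clauses=TTFFT -> 0
  row 3 [00011]: clauses=TTFTT -> 0
  row 4 [00100]: clauses=TFTFT -> 0
  row 5 [00101]: clauses=TFTTT -> 0
  row 6 [00110]: clauses=TFTFT -> 0
  row 7 [00111]: clauses=TFTTT -> 0
  row 8 [01000]: clauses=FTTFT -> 0
  row 9 [01001]: clauses=FTTTT -> 0
  row 10 [01010]: clauses=FTFFT -> 0
  row 11 [01011]: clauses=FTFTT -> 0
  row 12 [01100]: clauses=FFTFT -> 0
  row 13 [01101]: clauses=FFTTT -> 0
  row 14 [01110]: clauses=FFTFT -> 0
  row 15 [01111]: clauses=FFTTT -> 0
  row 16 [10000]: clauses=TTTFT -> 0
  row 17 [10001]: clauses=TTTTF -> 0
  row 18 [10010]: clauses=TTFFT -> 0
  row 19 [10011]: clauses=TTFTF -> 0
  row 20 [10100]: clauses=TFTFT -> 0
  row 21 [10101]: clauses=TFTTF -> 0
  row 22 [10110]: clauses=TFTFT -> 0
  row 23 [10111]: clauses=TFTTF -> 0
  row 24 [11000]: clauses=FTTFT -> 0
  row 25 [11001]: clauses=FTTTT -> 0
  row 26 [11010]: clauses=FTFFT -> 0
  row 27 [11011]: clauses=FTFTT -> 0
  row 28 [11100]: clauses=FFTFT -> 0
  row 29 [11101]: clauses=FFTTT -> 0
  row 30 [11110]: clauses=FFTFT -> 0
  row 31 [11111]: clauses=FFTTT -> 0
Full result column, 8 rows per line (x1,x2 fixed per line; x3,x4,x5 runs 000..111 left to right):
  rows 0-7 [x1,x2=00]: 01000000  (ones: 1)
  rows 8-15 [x1,x2=01]: 00000000  (ones: 0)
  rows 16-23 [x1,x2=10]: 00000000  (ones: 0)
  rows 24-31 [x1,x2=11]: 00000000  (ones: 0)
Satisfying assignments = 1+0+0+0 = 1

1


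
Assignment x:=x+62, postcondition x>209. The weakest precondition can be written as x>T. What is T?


Formula: wp(x:=E, P) = P[E/x] (substitute E for x in postcondition)
Step 1: Postcondition: x>209
Step 2: Substitute x+62 for x: x+62>209
Step 3: Solve for x: x > 209-62 = 147

147


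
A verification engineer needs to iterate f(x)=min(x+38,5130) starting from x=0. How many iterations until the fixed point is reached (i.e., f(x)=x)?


Step 1: x=0, cap=5130, increment=38
Step 2: x grows by 38 each step until capped at 5130; fixed point is x=5130
Step 3: iterations = ceil(5130/38) = 135

135


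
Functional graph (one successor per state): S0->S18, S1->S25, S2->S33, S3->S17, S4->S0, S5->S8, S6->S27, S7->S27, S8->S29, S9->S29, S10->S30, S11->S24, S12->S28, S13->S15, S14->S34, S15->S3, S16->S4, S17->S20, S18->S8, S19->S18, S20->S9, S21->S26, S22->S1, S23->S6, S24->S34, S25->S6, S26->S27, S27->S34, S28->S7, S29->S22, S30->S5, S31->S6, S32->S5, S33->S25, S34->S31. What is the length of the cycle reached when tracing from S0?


Trace from S0 until a state repeats:
  S0 -> S18 -> S8 -> S29 -> S22 -> S1 -> S25 -> S6 -> S27 -> S34 -> S31 -> S6
S6 first seen at step 7, revisited at step 11.
Cycle length = 11 - 7 = 4

4


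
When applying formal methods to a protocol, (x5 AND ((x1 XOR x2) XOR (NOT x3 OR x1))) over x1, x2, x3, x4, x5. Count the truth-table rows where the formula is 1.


Formula: (x5 AND ((x1 XOR x2) XOR (NOT x3 OR x1))) over 5 vars (32 rows)
Evaluate each row (x1, x2, x3, x4, x5 as bits, MSB first):
  row 0 [00000]: (0 AND ((0 XOR 0) XOR (NOT 0 OR 0))) -> 0
  row 1 [00001]: (1 AND ((0 XOR 0) XOR (NOT 0 OR 0))) -> 1
  row 2 [00010]: (0 AND ((0 XOR 0) XOR (NOT 0 OR 0))) -> 0
  row 3 [00011]: (1 AND ((0 XOR 0) XOR (NOT 0 OR 0))) -> 1
  row 4 [00100]: (0 AND ((0 XOR 0) XOR (NOT 1 OR 0))) -> 0
  row 5 [00101]: (1 AND ((0 XOR 0) XOR (NOT 1 OR 0))) -> 0
  row 6 [00110]: (0 AND ((0 XOR 0) XOR (NOT 1 OR 0))) -> 0
  row 7 [00111]: (1 AND ((0 XOR 0) XOR (NOT 1 OR 0))) -> 0
  row 8 [01000]: (0 AND ((0 XOR 1) XOR (NOT 0 OR 0))) -> 0
  row 9 [01001]: (1 AND ((0 XOR 1) XOR (NOT 0 OR 0))) -> 0
  row 10 [01010]: (0 AND ((0 XOR 1) XOR (NOT 0 OR 0))) -> 0
  row 11 [01011]: (1 AND ((0 XOR 1) XOR (NOT 0 OR 0))) -> 0
  row 12 [01100]: (0 AND ((0 XOR 1) XOR (NOT 1 OR 0))) -> 0
  row 13 [01101]: (1 AND ((0 XOR 1) XOR (NOT 1 OR 0))) -> 1
  row 14 [01110]: (0 AND ((0 XOR 1) XOR (NOT 1 OR 0))) -> 0
  row 15 [01111]: (1 AND ((0 XOR 1) XOR (NOT 1 OR 0))) -> 1
  row 16 [10000]: (0 AND ((1 XOR 0) XOR (NOT 0 OR 1))) -> 0
  row 17 [10001]: (1 AND ((1 XOR 0) XOR (NOT 0 OR 1))) -> 0
  row 18 [10010]: (0 AND ((1 XOR 0) XOR (NOT 0 OR 1))) -> 0
  row 19 [10011]: (1 AND ((1 XOR 0) XOR (NOT 0 OR 1))) -> 0
  row 20 [10100]: (0 AND ((1 XOR 0) XOR (NOT 1 OR 1))) -> 0
  row 21 [10101]: (1 AND ((1 XOR 0) XOR (NOT 1 OR 1))) -> 0
  row 22 [10110]: (0 AND ((1 XOR 0) XOR (NOT 1 OR 1))) -> 0
  row 23 [10111]: (1 AND ((1 XOR 0) XOR (NOT 1 OR 1))) -> 0
  row 24 [11000]: (0 AND ((1 XOR 1) XOR (NOT 0 OR 1))) -> 0
  row 25 [11001]: (1 AND ((1 XOR 1) XOR (NOT 0 OR 1))) -> 1
  row 26 [11010]: (0 AND ((1 XOR 1) XOR (NOT 0 OR 1))) -> 0
  row 27 [11011]: (1 AND ((1 XOR 1) XOR (NOT 0 OR 1))) -> 1
  row 28 [11100]: (0 AND ((1 XOR 1) XOR (NOT 1 OR 1))) -> 0
  row 29 [11101]: (1 AND ((1 XOR 1) XOR (NOT 1 OR 1))) -> 1
  row 30 [11110]: (0 AND ((1 XOR 1) XOR (NOT 1 OR 1))) -> 0
  row 31 [11111]: (1 AND ((1 XOR 1) XOR (NOT 1 OR 1))) -> 1
Full result column, 8 rows per line (x1,x2 fixed per line; x3,x4,x5 runs 000..111 left to right):
  rows 0-7 [x1,x2=00]: 01010000  (ones: 2)
  rows 8-15 [x1,x2=01]: 00000101  (ones: 2)
  rows 16-23 [x1,x2=10]: 00000000  (ones: 0)
  rows 24-31 [x1,x2=11]: 01010101  (ones: 4)
Count of 1-rows = 2+2+0+4 = 8

8


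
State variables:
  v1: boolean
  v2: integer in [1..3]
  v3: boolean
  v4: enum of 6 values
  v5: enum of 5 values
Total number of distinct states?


State space = product of domain sizes of all variables.
Domain sizes:
  v1 (boolean): 2
  v2 (integer in [1..3]): 3
  v3 (boolean): 2
  v4 (enum of 6 values): 6
  v5 (enum of 5 values): 5
Product = 2 * 3 * 2 * 6 * 5 = 360

360


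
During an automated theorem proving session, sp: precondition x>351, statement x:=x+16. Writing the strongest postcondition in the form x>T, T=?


Formula: sp(P, x:=E) = exists old_x. (x = E[old_x/x]) AND P[old_x/x] (old_x is the value of x before the assignment; eliminate old_x by solving x = E[old_x/x] for old_x)
Step 1: Precondition P: x>351, i.e. old_x > 351
Step 2: Assignment gives x = old_x + 16, so old_x = x - 16
Step 3: Substitute into P: x - 16 > 351
Step 4: Simplify: x > 351+16 = 367

367


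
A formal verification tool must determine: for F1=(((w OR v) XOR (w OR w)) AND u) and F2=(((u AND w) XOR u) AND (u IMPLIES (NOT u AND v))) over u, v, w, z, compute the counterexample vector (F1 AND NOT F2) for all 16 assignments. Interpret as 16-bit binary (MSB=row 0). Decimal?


F1 = (((w OR v) XOR (w OR w)) AND u)
F2 = (((u AND w) XOR u) AND (u IMPLIES (NOT u AND v)))
Counterexample to F1=>F2 is where F1=1 and F2=0.
Evaluate each row (bits = u,v,w,z, MSB first):
  row 0 [0000]: F1=0 F2=0 -> F1&~F2 -> 0
  row 1 [0001]: F1=0 F2=0 -> F1&~F2 -> 0
  row 2 [0010]: F1=0 F2=0 -> F1&~F2 -> 0
  row 3 [0011]: F1=0 F2=0 -> F1&~F2 -> 0
  row 4 [0100]: F1=0 F2=0 -> F1&~F2 -> 0
  row 5 [0101]: F1=0 F2=0 -> F1&~F2 -> 0
  row 6 [0110]: F1=0 F2=0 -> F1&~F2 -> 0
  row 7 [0111]: F1=0 F2=0 -> F1&~F2 -> 0
  row 8 [1000]: F1=0 F2=0 -> F1&~F2 -> 0
  row 9 [1001]: F1=0 F2=0 -> F1&~F2 -> 0
  row 10 [1010]: F1=0 F2=0 -> F1&~F2 -> 0
  row 11 [1011]: F1=0 F2=0 -> F1&~F2 -> 0
  row 12 [1100]: F1=1 F2=0 -> F1&~F2 -> 1
  row 13 [1101]: F1=1 F2=0 -> F1&~F2 -> 1
  row 14 [1110]: F1=0 F2=0 -> F1&~F2 -> 0
  row 15 [1111]: F1=0 F2=0 -> F1&~F2 -> 0
Full result column, 4 rows per line (u,v fixed per line; w,z runs 00..11 left to right):
  rows 0-3 [u,v=00]: 0000  = hex 0
  rows 4-7 [u,v=01]: 0000  = hex 0
  rows 8-11 [u,v=10]: 0000  = hex 0
  rows 12-15 [u,v=11]: 1100  = hex C
Counterexample vector (row 0 .. row 15) = 0000000000001100
Output column grouped in 4s = 0000 0000 0000 1100 = 0x000C
Convert to decimal digit by digit (value = value*16 + digit):
  0 -> 0
  0*16 + 0 = 0
  0*16 + 0 = 0
  0*16 + 12 (C) = 12
Decimal = 12

12


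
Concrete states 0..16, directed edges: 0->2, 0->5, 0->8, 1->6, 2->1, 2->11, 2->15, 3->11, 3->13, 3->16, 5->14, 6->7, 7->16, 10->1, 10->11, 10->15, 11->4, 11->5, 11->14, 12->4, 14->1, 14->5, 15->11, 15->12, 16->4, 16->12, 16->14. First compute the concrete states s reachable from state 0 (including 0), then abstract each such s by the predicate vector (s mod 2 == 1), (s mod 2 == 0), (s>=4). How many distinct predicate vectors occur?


BFS from 0:
Concrete reachable: {0, 1, 2, 4, 5, 6, 7, 8, 11, 12, 14, 15, 16}
Abstract via predicates (s mod 2 == 1), (s mod 2 == 0), (s>=4):
  (0,1,0) <- {0, 2}
  (0,1,1) <- {4, 6, 8, 12, 14, 16}
  (1,0,0) <- {1}
  (1,0,1) <- {5, 7, 11, 15}
Distinct abstract states = 4

4


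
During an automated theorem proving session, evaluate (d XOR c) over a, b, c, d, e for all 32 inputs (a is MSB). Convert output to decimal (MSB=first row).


Formula: (d XOR c) over a, b, c, d, e (32 rows)
Evaluate each row (bits = a,b,c,d,e, MSB first):
  row 0 [00000]: (0 XOR 0) -> 0
  row 1 [00001]: (0 XOR 0) -> 0
  row 2 [00010]: (1 XOR 0) -> 1
  row 3 [00011]: (1 XOR 0) -> 1
  row 4 [00100]: (0 XOR 1) -> 1
  row 5 [00101]: (0 XOR 1) -> 1
  row 6 [00110]: (1 XOR 1) -> 0
  row 7 [00111]: (1 XOR 1) -> 0
  row 8 [01000]: (0 XOR 0) -> 0
  row 9 [01001]: (0 XOR 0) -> 0
  row 10 [01010]: (1 XOR 0) -> 1
  row 11 [01011]: (1 XOR 0) -> 1
  row 12 [01100]: (0 XOR 1) -> 1
  row 13 [01101]: (0 XOR 1) -> 1
  row 14 [01110]: (1 XOR 1) -> 0
  row 15 [01111]: (1 XOR 1) -> 0
  row 16 [10000]: (0 XOR 0) -> 0
  row 17 [10001]: (0 XOR 0) -> 0
  row 18 [10010]: (1 XOR 0) -> 1
  row 19 [10011]: (1 XOR 0) -> 1
  row 20 [10100]: (0 XOR 1) -> 1
  row 21 [10101]: (0 XOR 1) -> 1
  row 22 [10110]: (1 XOR 1) -> 0
  row 23 [10111]: (1 XOR 1) -> 0
  row 24 [11000]: (0 XOR 0) -> 0
  row 25 [11001]: (0 XOR 0) -> 0
  row 26 [11010]: (1 XOR 0) -> 1
  row 27 [11011]: (1 XOR 0) -> 1
  row 28 [11100]: (0 XOR 1) -> 1
  row 29 [11101]: (0 XOR 1) -> 1
  row 30 [11110]: (1 XOR 1) -> 0
  row 31 [11111]: (1 XOR 1) -> 0
Full result column, 4 rows per line (a,b,c fixed per line; d,e runs 00..11 left to right):
  rows 0-3 [a,b,c=000]: 0011  = hex 3
  rows 4-7 [a,b,c=001]: 1100  = hex C
  rows 8-11 [a,b,c=010]: 0011  = hex 3
  rows 12-15 [a,b,c=011]: 1100  = hex C
  rows 16-19 [a,b,c=100]: 0011  = hex 3
  rows 20-23 [a,b,c=101]: 1100  = hex C
  rows 24-27 [a,b,c=110]: 0011  = hex 3
  rows 28-31 [a,b,c=111]: 1100  = hex C
Output column (row 0 .. row 31) = 00111100001111000011110000111100
Output column grouped in 4s = 0011 1100 0011 1100 0011 1100 0011 1100 = 0x3C3C3C3C
Convert to decimal digit by digit (value = value*16 + digit):
  3 -> 3
  3*16 + 12 (C) = 60
  60*16 + 3 = 963
  963*16 + 12 (C) = 15420
  15420*16 + 3 = 246723
  246723*16 + 12 (C) = 3947580
  3947580*16 + 3 = 63161283
  63161283*16 + 12 (C) = 1010580540
Decimal = 1010580540

1010580540


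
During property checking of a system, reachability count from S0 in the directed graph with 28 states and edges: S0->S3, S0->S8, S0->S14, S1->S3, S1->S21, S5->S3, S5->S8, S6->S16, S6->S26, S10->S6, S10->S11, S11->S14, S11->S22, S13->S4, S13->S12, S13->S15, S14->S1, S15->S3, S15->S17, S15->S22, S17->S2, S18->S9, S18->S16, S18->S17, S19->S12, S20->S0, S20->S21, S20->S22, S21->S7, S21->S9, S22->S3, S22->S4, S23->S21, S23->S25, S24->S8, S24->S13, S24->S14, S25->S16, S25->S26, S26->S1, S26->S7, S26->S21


BFS from S0:
  layer 0: {S0}
  layer 1: {S3, S8, S14}
  layer 2: {S1}
  layer 3: {S21}
  layer 4: {S7, S9}
Reachable set: {S0, S1, S3, S7, S8, S9, S14, S21}
Count = 8

8


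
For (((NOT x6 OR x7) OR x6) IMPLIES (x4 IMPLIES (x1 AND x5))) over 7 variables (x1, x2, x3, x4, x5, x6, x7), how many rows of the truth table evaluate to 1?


Formula: (((NOT x6 OR x7) OR x6) IMPLIES (x4 IMPLIES (x1 AND x5))) over 7 vars (128 rows)
Evaluate each row (x1, x2, x3, x4, x5, x6, x7 as bits, MSB first):
  row 0 [0000000]: (((NOT 0 OR 0) OR 0) IMPLIES (0 IMPLIES (0 AND 0))) -> 1
  row 1 [0000001]: (((NOT 0 OR 1) OR 0) IMPLIES (0 IMPLIES (0 AND 0))) -> 1
  row 2 [0000010]: (((NOT 1 OR 0) OR 1) IMPLIES (0 IMPLIES (0 AND 0))) -> 1
  row 3 [0000011]: (((NOT 1 OR 1) OR 1) IMPLIES (0 IMPLIES (0 AND 0))) -> 1
  row 4 [0000100]: (((NOT 0 OR 0) OR 0) IMPLIES (0 IMPLIES (0 AND 1))) -> 1
  (every remaining row is evaluated the same way; all 128 results are listed next)
Full result column, 8 rows per line (x1,x2,x3,x4 fixed per line; x5,x6,x7 runs 000..111 left to right):
  rows 0-7 [x1,x2,x3,x4=0000]: 11111111  (ones: 8)
  rows 8-15 [x1,x2,x3,x4=0001]: 00000000  (ones: 0)
  rows 16-23 [x1,x2,x3,x4=0010]: 11111111  (ones: 8)
  rows 24-31 [x1,x2,x3,x4=0011]: 00000000  (ones: 0)
  rows 32-39 [x1,x2,x3,x4=0100]: 11111111  (ones: 8)
  rows 40-47 [x1,x2,x3,x4=0101]: 00000000  (ones: 0)
  rows 48-55 [x1,x2,x3,x4=0110]: 11111111  (ones: 8)
  rows 56-63 [x1,x2,x3,x4=0111]: 00000000  (ones: 0)
  rows 64-71 [x1,x2,x3,x4=1000]: 11111111  (ones: 8)
  rows 72-79 [x1,x2,x3,x4=1001]: 00001111  (ones: 4)
  rows 80-87 [x1,x2,x3,x4=1010]: 11111111  (ones: 8)
  rows 88-95 [x1,x2,x3,x4=1011]: 00001111  (ones: 4)
  rows 96-103 [x1,x2,x3,x4=1100]: 11111111  (ones: 8)
  rows 104-111 [x1,x2,x3,x4=1101]: 00001111  (ones: 4)
  rows 112-119 [x1,x2,x3,x4=1110]: 11111111  (ones: 8)
  rows 120-127 [x1,x2,x3,x4=1111]: 00001111  (ones: 4)
Count of 1-rows = 8+0+8+0+8+0+8+0+8+4+8+4+8+4+8+4 = 80

80


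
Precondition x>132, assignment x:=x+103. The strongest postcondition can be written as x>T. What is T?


Formula: sp(P, x:=E) = exists old_x. (x = E[old_x/x]) AND P[old_x/x] (old_x is the value of x before the assignment; eliminate old_x by solving x = E[old_x/x] for old_x)
Step 1: Precondition P: x>132, i.e. old_x > 132
Step 2: Assignment gives x = old_x + 103, so old_x = x - 103
Step 3: Substitute into P: x - 103 > 132
Step 4: Simplify: x > 132+103 = 235

235


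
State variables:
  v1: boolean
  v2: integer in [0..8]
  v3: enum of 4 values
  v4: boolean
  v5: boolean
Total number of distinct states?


State space = product of domain sizes of all variables.
Domain sizes:
  v1 (boolean): 2
  v2 (integer in [0..8]): 9
  v3 (enum of 4 values): 4
  v4 (boolean): 2
  v5 (boolean): 2
Product = 2 * 9 * 4 * 2 * 2 = 288

288


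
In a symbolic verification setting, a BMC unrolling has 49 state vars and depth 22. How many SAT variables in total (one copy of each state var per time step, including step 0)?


BMC unrolls to depth k, creating one copy of each state var for steps 0..k.
Step count = 22 + 1 = 23 (steps 0 through 22)
Vars per step = 49
Total = 49 * 23 = 1127

1127


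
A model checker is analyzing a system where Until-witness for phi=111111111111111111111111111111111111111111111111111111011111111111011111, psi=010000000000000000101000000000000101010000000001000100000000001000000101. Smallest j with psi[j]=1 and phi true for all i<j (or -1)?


(phi U psi) at 0: need smallest j with psi[j]=1 and phi[i]=1 for all i in [0,j).
Scan from step 0:
  step 0: phi=1, psi=0 -> continue
  step 1: psi=1 and phi held for [0,1) -> witness found
Witness step = 1

1


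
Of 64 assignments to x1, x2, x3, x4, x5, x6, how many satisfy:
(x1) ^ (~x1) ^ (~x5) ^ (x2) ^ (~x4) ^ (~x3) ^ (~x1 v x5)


CNF with 7 clauses over 6 vars (64 assignments).
An assignment satisfies CNF iff every clause has >=1 true literal.
Check each row (bits = x1,x2,x3,x4,x5,x6; clause T/F shown):
  row 0 [000000]: clauses=FTTFTTT -> 0
  row 1 [000001]: clauses=FTTFTTT -> 0
  row 2 [000010]: clauses=FTFFTTT -> 0
  row 3 [000011]: clauses=FTFFTTT -> 0
  row 4 [000100]: clauses=FTTFFTT -> 0
  (every remaining row is evaluated the same way; all 64 results are listed next)
Full result column, 8 rows per line (x1,x2,x3 fixed per line; x4,x5,x6 runs 000..111 left to right):
  rows 0-7 [x1,x2,x3=000]: 00000000  (ones: 0)
  rows 8-15 [x1,x2,x3=001]: 00000000  (ones: 0)
  rows 16-23 [x1,x2,x3=010]: 00000000  (ones: 0)
  rows 24-31 [x1,x2,x3=011]: 00000000  (ones: 0)
  rows 32-39 [x1,x2,x3=100]: 00000000  (ones: 0)
  rows 40-47 [x1,x2,x3=101]: 00000000  (ones: 0)
  rows 48-55 [x1,x2,x3=110]: 00000000  (ones: 0)
  rows 56-63 [x1,x2,x3=111]: 00000000  (ones: 0)
Satisfying assignments = 0+0+0+0+0+0+0+0 = 0

0
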